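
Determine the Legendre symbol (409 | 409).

0

First reduce: 409 ≡ 0 (mod 409).
Top reduces to 0: gcd > 1, so the symbol is 0.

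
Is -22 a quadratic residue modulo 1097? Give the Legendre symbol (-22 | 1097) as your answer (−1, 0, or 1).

-1

First reduce: -22 ≡ 1075 (mod 1097).
Reciprocity: 1075 ≡ 3 and 1097 ≡ 1 (mod 4), so (1075/1097) = +(1097/1075).
Reduce top mod 1075: now compute (22/1075).
Pull out 2: since 1075 ≡ 3 (mod 8), (2/1075) = -1.
Reciprocity: 11 ≡ 3 and 1075 ≡ 3 (mod 4), so (11/1075) = −(1075/11).
Reduce top mod 11: now compute (8/11).
Pull out 2^3: since 11 ≡ 3 (mod 8), (2/11) = -1, so (2/11)^3 = -1.
Reached (1/11) = 1. Collecting the sign flips along the way, the symbol is -1.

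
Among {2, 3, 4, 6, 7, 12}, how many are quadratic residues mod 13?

(2/13) = -1 → non-residue.
(3/13) = +1 → QR.
(4/13) = +1 → QR.
(6/13) = -1 → non-residue.
(7/13) = -1 → non-residue.
(12/13) = +1 → QR.
Total quadratic residues among the 6: 3.

3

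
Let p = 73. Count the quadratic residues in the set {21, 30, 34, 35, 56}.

(21/73) = -1 → non-residue.
(30/73) = -1 → non-residue.
(34/73) = -1 → non-residue.
(35/73) = +1 → QR.
(56/73) = -1 → non-residue.
Total quadratic residues among the 5: 1.

1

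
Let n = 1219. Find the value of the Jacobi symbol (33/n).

Reciprocity: 33 ≡ 1 and 1219 ≡ 3 (mod 4), so (33/1219) = +(1219/33).
Reduce top mod 33: now compute (31/33).
Reciprocity: 31 ≡ 3 and 33 ≡ 1 (mod 4), so (31/33) = +(33/31).
Reduce top mod 31: now compute (2/31).
Pull out 2: since 31 ≡ 7 (mod 8), (2/31) = +1.
Reached (1/31) = 1. Collecting the sign flips along the way, the symbol is +1.

1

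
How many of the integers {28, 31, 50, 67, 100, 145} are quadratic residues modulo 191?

3

(28/191) = -1 → non-residue.
(31/191) = -1 → non-residue.
(50/191) = +1 → QR.
(67/191) = +1 → QR.
(100/191) = +1 → QR.
(145/191) = -1 → non-residue.
Total quadratic residues among the 6: 3.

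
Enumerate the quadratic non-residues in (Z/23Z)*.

5,7,10,11,14,15,17,19,20,21,22

Square k = 1,…,11 (k and 23−k give the same square):
1²=1, 2²=4, 3²=9, 4²=16, 5²≡2, 6²≡13, 7²≡3, 8²≡18, 9²≡12, 10²≡8, 11²≡6 (mod 23).
The residues are {1, 2, 3, 4, 6, 8, 9, 12, 13, 16, 18}; the non-residues are the remaining 11 nonzero classes.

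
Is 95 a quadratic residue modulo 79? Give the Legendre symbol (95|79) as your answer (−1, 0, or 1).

1

Euler's criterion: (95/79) ≡ 16^39 (mod 79).
16^2 ≡ 19 (mod 79)
16^4 ≡ 45 (mod 79)
16^8 ≡ 50 (mod 79)
16^16 ≡ 51 (mod 79)
16^32 ≡ 73 (mod 79)
16^39 = 16^(32+4+2+1) ≡ 1 (mod 79).
Result is 1, so (95/79) = 1.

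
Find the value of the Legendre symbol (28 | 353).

Pull out 2^2: since 353 ≡ 1 (mod 8), (2/353) = +1, so (2/353)^2 = +1.
Reciprocity: 7 ≡ 3 and 353 ≡ 1 (mod 4), so (7/353) = +(353/7).
Reduce top mod 7: now compute (3/7).
Reciprocity: 3 ≡ 3 and 7 ≡ 3 (mod 4), so (3/7) = −(7/3).
Reduce top mod 3: now compute (1/3).
Reached (1/3) = 1. Collecting the sign flips along the way, the symbol is -1.

-1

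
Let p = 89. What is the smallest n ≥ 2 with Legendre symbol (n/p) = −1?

(2/89) = +1, so 2 is a residue.
(3/89) = −1, so 3 is the smallest positive non-residue mod 89.

3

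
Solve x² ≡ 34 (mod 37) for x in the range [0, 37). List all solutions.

16, 21

37 ≡ 1 (mod 4), so we find a root by search.
Trying successive values, 16² = 256 ≡ 34 (mod 37). The other root is 37 − 16 = 21.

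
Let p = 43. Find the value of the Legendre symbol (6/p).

Pull out 2: since 43 ≡ 3 (mod 8), (2/43) = -1.
Reciprocity: 3 ≡ 3 and 43 ≡ 3 (mod 4), so (3/43) = −(43/3).
Reduce top mod 3: now compute (1/3).
Reached (1/3) = 1. Collecting the sign flips along the way, the symbol is +1.

1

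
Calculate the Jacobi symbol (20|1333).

Pull out 2^2: since 1333 ≡ 5 (mod 8), (2/1333) = -1, so (2/1333)^2 = +1.
Reciprocity: 5 ≡ 1 and 1333 ≡ 1 (mod 4), so (5/1333) = +(1333/5).
Reduce top mod 5: now compute (3/5).
Reciprocity: 3 ≡ 3 and 5 ≡ 1 (mod 4), so (3/5) = +(5/3).
Reduce top mod 3: now compute (2/3).
Pull out 2: since 3 ≡ 3 (mod 8), (2/3) = -1.
Reached (1/3) = 1. Collecting the sign flips along the way, the symbol is -1.

-1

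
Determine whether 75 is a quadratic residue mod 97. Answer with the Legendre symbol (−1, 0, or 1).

1

Reciprocity: 75 ≡ 3 and 97 ≡ 1 (mod 4), so (75/97) = +(97/75).
Reduce top mod 75: now compute (22/75).
Pull out 2: since 75 ≡ 3 (mod 8), (2/75) = -1.
Reciprocity: 11 ≡ 3 and 75 ≡ 3 (mod 4), so (11/75) = −(75/11).
Reduce top mod 11: now compute (9/11).
Reciprocity: 9 ≡ 1 and 11 ≡ 3 (mod 4), so (9/11) = +(11/9).
Reduce top mod 9: now compute (2/9).
Pull out 2: since 9 ≡ 1 (mod 8), (2/9) = +1.
Reached (1/9) = 1. Collecting the sign flips along the way, the symbol is +1.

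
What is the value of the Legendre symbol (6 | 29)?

Euler's criterion: (6/29) ≡ 6^14 (mod 29).
6^2 ≡ 7 (mod 29)
6^4 ≡ 20 (mod 29)
6^8 ≡ 23 (mod 29)
6^14 = 6^(8+4+2) ≡ 1 (mod 29).
Result is 1, so (6/29) = 1.

1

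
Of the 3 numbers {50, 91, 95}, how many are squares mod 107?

0

(50/107) = -1 → non-residue.
(91/107) = -1 → non-residue.
(95/107) = -1 → non-residue.
Total quadratic residues among the 3: 0.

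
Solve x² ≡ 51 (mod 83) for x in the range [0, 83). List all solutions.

Since 83 ≡ 3 (mod 4), a square root of 51 is 51^((83+1)/4) = 51^21 mod 83.
Repeated squaring: 51^2≡28, 51^4≡37, 51^8≡41, 51^16≡21 (mod 83).
51^21 = 51^(16+4+1) ≡ 36 (mod 83).
Check: 36² = 1296 ≡ 51 (mod 83). The two roots are 36 and 47.

36, 47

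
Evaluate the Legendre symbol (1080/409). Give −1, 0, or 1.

Euler's criterion: (1080/409) ≡ 262^204 (mod 409).
262^2 ≡ 341 (mod 409)
262^4 ≡ 125 (mod 409)
262^8 ≡ 83 (mod 409)
262^16 ≡ 345 (mod 409)
262^32 ≡ 6 (mod 409)
262^64 ≡ 36 (mod 409)
262^128 ≡ 69 (mod 409)
262^204 = 262^(128+64+8+4) ≡ 1 (mod 409).
Result is 1, so (1080/409) = 1.

1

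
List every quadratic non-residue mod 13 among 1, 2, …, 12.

Square k = 1,…,6 (k and 13−k give the same square):
1²=1, 2²=4, 3²=9, 4²≡3, 5²≡12, 6²≡10 (mod 13).
The residues are {1, 3, 4, 9, 10, 12}; the non-residues are the remaining 6 nonzero classes.

2, 5, 6, 7, 8, 11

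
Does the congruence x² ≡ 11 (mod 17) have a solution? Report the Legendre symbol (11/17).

Reciprocity: 11 ≡ 3 and 17 ≡ 1 (mod 4), so (11/17) = +(17/11).
Reduce top mod 11: now compute (6/11).
Pull out 2: since 11 ≡ 3 (mod 8), (2/11) = -1.
Reciprocity: 3 ≡ 3 and 11 ≡ 3 (mod 4), so (3/11) = −(11/3).
Reduce top mod 3: now compute (2/3).
Pull out 2: since 3 ≡ 3 (mod 8), (2/3) = -1.
Reached (1/3) = 1. Collecting the sign flips along the way, the symbol is -1.

-1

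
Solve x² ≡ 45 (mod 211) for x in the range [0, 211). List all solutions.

16, 195

Since 211 ≡ 3 (mod 4), a square root of 45 is 45^((211+1)/4) = 45^53 mod 211.
Repeated squaring: 45^2≡126, 45^4≡51, 45^8≡69, 45^16≡119, 45^32≡24 (mod 211).
45^53 = 45^(32+16+4+1) ≡ 16 (mod 211).
Check: 16² = 256 ≡ 45 (mod 211). The two roots are 16 and 195.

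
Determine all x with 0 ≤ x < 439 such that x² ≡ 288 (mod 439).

Since 439 ≡ 3 (mod 4), a square root of 288 is 288^((439+1)/4) = 288^110 mod 439.
Repeated squaring: 288^2≡412, 288^4≡290, 288^8≡251, 288^16≡224, 288^32≡130, 288^64≡218 (mod 439).
288^110 = 288^(64+32+8+4+2) ≡ 252 (mod 439).
Check: 252² = 63504 ≡ 288 (mod 439). The two roots are 187 and 252.

187, 252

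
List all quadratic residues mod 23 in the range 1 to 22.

1,2,3,4,6,8,9,12,13,16,18

Square k = 1,…,11 (k and 23−k give the same square):
1²=1, 2²=4, 3²=9, 4²=16, 5²≡2, 6²≡13, 7²≡3, 8²≡18, 9²≡12, 10²≡8, 11²≡6 (mod 23).
So the quadratic residues mod 23 are {1, 2, 3, 4, 6, 8, 9, 12, 13, 16, 18}.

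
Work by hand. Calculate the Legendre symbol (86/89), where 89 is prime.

Pull out 2: since 89 ≡ 1 (mod 8), (2/89) = +1.
Reciprocity: 43 ≡ 3 and 89 ≡ 1 (mod 4), so (43/89) = +(89/43).
Reduce top mod 43: now compute (3/43).
Reciprocity: 3 ≡ 3 and 43 ≡ 3 (mod 4), so (3/43) = −(43/3).
Reduce top mod 3: now compute (1/3).
Reached (1/3) = 1. Collecting the sign flips along the way, the symbol is -1.

-1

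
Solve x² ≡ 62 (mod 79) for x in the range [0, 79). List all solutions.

33, 46

Since 79 ≡ 3 (mod 4), a square root of 62 is 62^((79+1)/4) = 62^20 mod 79.
Repeated squaring: 62^2≡52, 62^4≡18, 62^8≡8, 62^16≡64 (mod 79).
62^20 = 62^(16+4) ≡ 46 (mod 79).
Check: 46² = 2116 ≡ 62 (mod 79). The two roots are 33 and 46.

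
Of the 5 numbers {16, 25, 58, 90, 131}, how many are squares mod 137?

(16/137) = +1 → QR.
(25/137) = +1 → QR.
(58/137) = -1 → non-residue.
(90/137) = -1 → non-residue.
(131/137) = -1 → non-residue.
Total quadratic residues among the 5: 2.

2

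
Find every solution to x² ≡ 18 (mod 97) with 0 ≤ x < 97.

42, 55

97 ≡ 1 (mod 4), so we find a root by search.
Trying successive values, 42² = 1764 ≡ 18 (mod 97). The other root is 97 − 42 = 55.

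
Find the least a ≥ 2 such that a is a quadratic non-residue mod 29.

2

(2/29) = −1, so 2 is the smallest positive non-residue mod 29.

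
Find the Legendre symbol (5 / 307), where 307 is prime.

-1

Reciprocity: 5 ≡ 1 and 307 ≡ 3 (mod 4), so (5/307) = +(307/5).
Reduce top mod 5: now compute (2/5).
Pull out 2: since 5 ≡ 5 (mod 8), (2/5) = -1.
Reached (1/5) = 1. Collecting the sign flips along the way, the symbol is -1.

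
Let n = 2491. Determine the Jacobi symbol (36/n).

Pull out 2^2: since 2491 ≡ 3 (mod 8), (2/2491) = -1, so (2/2491)^2 = +1.
Reciprocity: 9 ≡ 1 and 2491 ≡ 3 (mod 4), so (9/2491) = +(2491/9).
Reduce top mod 9: now compute (7/9).
Reciprocity: 7 ≡ 3 and 9 ≡ 1 (mod 4), so (7/9) = +(9/7).
Reduce top mod 7: now compute (2/7).
Pull out 2: since 7 ≡ 7 (mod 8), (2/7) = +1.
Reached (1/7) = 1. Collecting the sign flips along the way, the symbol is +1.

1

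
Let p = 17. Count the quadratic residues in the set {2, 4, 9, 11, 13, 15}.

5

(2/17) = +1 → QR.
(4/17) = +1 → QR.
(9/17) = +1 → QR.
(11/17) = -1 → non-residue.
(13/17) = +1 → QR.
(15/17) = +1 → QR.
Total quadratic residues among the 6: 5.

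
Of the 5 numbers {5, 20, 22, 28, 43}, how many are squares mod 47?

(5/47) = -1 → non-residue.
(20/47) = -1 → non-residue.
(22/47) = -1 → non-residue.
(28/47) = +1 → QR.
(43/47) = -1 → non-residue.
Total quadratic residues among the 5: 1.

1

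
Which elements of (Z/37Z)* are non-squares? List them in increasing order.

Square k = 1,…,18 (k and 37−k give the same square):
1²=1, 2²=4, 3²=9, 4²=16, 5²=25, 6²=36, 7²≡12, 8²≡27, 9²≡7, 10²≡26, 11²≡10, 12²≡33, 13²≡21, 14²≡11, 15²≡3, 16²≡34, 17²≡30, 18²≡28 (mod 37).
The residues are {1, 3, 4, 7, 9, 10, 11, 12, 16, 21, 25, 26, 27, 28, 30, 33, 34, 36}; the non-residues are the remaining 18 nonzero classes.

2 5 6 8 13 14 15 17 18 19 20 22 23 24 29 31 32 35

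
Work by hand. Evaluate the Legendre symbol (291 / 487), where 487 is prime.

Euler's criterion: (291/487) ≡ 291^243 (mod 487).
291^2 ≡ 430 (mod 487)
291^4 ≡ 327 (mod 487)
291^8 ≡ 276 (mod 487)
291^16 ≡ 204 (mod 487)
291^32 ≡ 221 (mod 487)
291^64 ≡ 141 (mod 487)
291^128 ≡ 401 (mod 487)
291^243 = 291^(128+64+32+16+2+1) ≡ 486 (mod 487).
Result is 486 ≡ −1, so (291/487) = −1.

-1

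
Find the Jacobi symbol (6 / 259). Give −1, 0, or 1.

1

Pull out 2: since 259 ≡ 3 (mod 8), (2/259) = -1.
Reciprocity: 3 ≡ 3 and 259 ≡ 3 (mod 4), so (3/259) = −(259/3).
Reduce top mod 3: now compute (1/3).
Reached (1/3) = 1. Collecting the sign flips along the way, the symbol is +1.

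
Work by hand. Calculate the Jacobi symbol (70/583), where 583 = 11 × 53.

1

Pull out 2: since 583 ≡ 7 (mod 8), (2/583) = +1.
Reciprocity: 35 ≡ 3 and 583 ≡ 3 (mod 4), so (35/583) = −(583/35).
Reduce top mod 35: now compute (23/35).
Reciprocity: 23 ≡ 3 and 35 ≡ 3 (mod 4), so (23/35) = −(35/23).
Reduce top mod 23: now compute (12/23).
Pull out 2^2: since 23 ≡ 7 (mod 8), (2/23) = +1, so (2/23)^2 = +1.
Reciprocity: 3 ≡ 3 and 23 ≡ 3 (mod 4), so (3/23) = −(23/3).
Reduce top mod 3: now compute (2/3).
Pull out 2: since 3 ≡ 3 (mod 8), (2/3) = -1.
Reached (1/3) = 1. Collecting the sign flips along the way, the symbol is +1.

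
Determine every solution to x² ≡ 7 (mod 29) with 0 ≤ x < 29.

6, 23

29 ≡ 1 (mod 4), so we find a root by search.
Trying successive values, 6² = 36 ≡ 7 (mod 29). The other root is 29 − 6 = 23.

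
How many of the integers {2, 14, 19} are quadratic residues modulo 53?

0

(2/53) = -1 → non-residue.
(14/53) = -1 → non-residue.
(19/53) = -1 → non-residue.
Total quadratic residues among the 3: 0.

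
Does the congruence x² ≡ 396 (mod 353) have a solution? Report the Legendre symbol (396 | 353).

1

Euler's criterion: (396/353) ≡ 43^176 (mod 353).
43^2 ≡ 84 (mod 353)
43^4 ≡ 349 (mod 353)
43^8 ≡ 16 (mod 353)
43^16 ≡ 256 (mod 353)
43^32 ≡ 231 (mod 353)
43^64 ≡ 58 (mod 353)
43^128 ≡ 187 (mod 353)
43^176 = 43^(128+32+16) ≡ 1 (mod 353).
Result is 1, so (396/353) = 1.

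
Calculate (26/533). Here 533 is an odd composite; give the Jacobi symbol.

0

Pull out 2: since 533 ≡ 5 (mod 8), (2/533) = -1.
Reciprocity: 13 ≡ 1 and 533 ≡ 1 (mod 4), so (13/533) = +(533/13).
Reduce top mod 13: now compute (0/13).
Top reduces to 0: gcd > 1, so the symbol is 0.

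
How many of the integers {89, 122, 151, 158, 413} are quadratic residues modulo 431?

(89/431) = -1 → non-residue.
(122/431) = +1 → QR.
(151/431) = +1 → QR.
(158/431) = -1 → non-residue.
(413/431) = -1 → non-residue.
Total quadratic residues among the 5: 2.

2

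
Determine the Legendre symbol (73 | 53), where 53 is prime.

-1

First reduce: 73 ≡ 20 (mod 53).
Pull out 2^2: since 53 ≡ 5 (mod 8), (2/53) = -1, so (2/53)^2 = +1.
Reciprocity: 5 ≡ 1 and 53 ≡ 1 (mod 4), so (5/53) = +(53/5).
Reduce top mod 5: now compute (3/5).
Reciprocity: 3 ≡ 3 and 5 ≡ 1 (mod 4), so (3/5) = +(5/3).
Reduce top mod 3: now compute (2/3).
Pull out 2: since 3 ≡ 3 (mod 8), (2/3) = -1.
Reached (1/3) = 1. Collecting the sign flips along the way, the symbol is -1.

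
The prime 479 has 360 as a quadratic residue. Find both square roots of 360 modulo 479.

Since 479 ≡ 3 (mod 4), a square root of 360 is 360^((479+1)/4) = 360^120 mod 479.
Repeated squaring: 360^2≡270, 360^4≡92, 360^8≡321, 360^16≡56, 360^32≡262, 360^64≡147 (mod 479).
360^120 = 360^(64+32+16+8) ≡ 224 (mod 479).
Check: 224² = 50176 ≡ 360 (mod 479). The two roots are 224 and 255.

224, 255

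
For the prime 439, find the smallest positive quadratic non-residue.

(2/439) = +1, so 2 is a residue.
(3/439) = −1, so 3 is the smallest positive non-residue mod 439.

3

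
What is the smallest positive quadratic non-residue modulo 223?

(2/223) = +1, so 2 is a residue.
(3/223) = −1, so 3 is the smallest positive non-residue mod 223.

3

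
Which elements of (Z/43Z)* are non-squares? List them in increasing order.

2, 3, 5, 7, 8, 12, 18, 19, 20, 22, 26, 27, 28, 29, 30, 32, 33, 34, 37, 39, 42

Square k = 1,…,21 (k and 43−k give the same square):
1²=1, 2²=4, 3²=9, 4²=16, 5²=25, 6²=36, 7²≡6, 8²≡21, 9²≡38, 10²≡14, 11²≡35, 12²≡15, 13²≡40, 14²≡24, 15²≡10, 16²≡41, 17²≡31, 18²≡23, 19²≡17, 20²≡13, 21²≡11 (mod 43).
The residues are {1, 4, 6, 9, 10, 11, 13, 14, 15, 16, 17, 21, 23, 24, 25, 31, 35, 36, 38, 40, 41}; the non-residues are the remaining 21 nonzero classes.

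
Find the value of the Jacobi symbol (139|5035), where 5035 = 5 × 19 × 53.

-1

Reciprocity: 139 ≡ 3 and 5035 ≡ 3 (mod 4), so (139/5035) = −(5035/139).
Reduce top mod 139: now compute (31/139).
Reciprocity: 31 ≡ 3 and 139 ≡ 3 (mod 4), so (31/139) = −(139/31).
Reduce top mod 31: now compute (15/31).
Reciprocity: 15 ≡ 3 and 31 ≡ 3 (mod 4), so (15/31) = −(31/15).
Reduce top mod 15: now compute (1/15).
Reached (1/15) = 1. Collecting the sign flips along the way, the symbol is -1.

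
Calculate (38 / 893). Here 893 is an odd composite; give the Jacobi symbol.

Pull out 2: since 893 ≡ 5 (mod 8), (2/893) = -1.
Reciprocity: 19 ≡ 3 and 893 ≡ 1 (mod 4), so (19/893) = +(893/19).
Reduce top mod 19: now compute (0/19).
Top reduces to 0: gcd > 1, so the symbol is 0.

0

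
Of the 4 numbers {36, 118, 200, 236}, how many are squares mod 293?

2

(36/293) = +1 → QR.
(118/293) = -1 → non-residue.
(200/293) = -1 → non-residue.
(236/293) = +1 → QR.
Total quadratic residues among the 4: 2.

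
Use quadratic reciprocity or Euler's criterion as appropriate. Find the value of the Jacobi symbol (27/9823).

Reciprocity: 27 ≡ 3 and 9823 ≡ 3 (mod 4), so (27/9823) = −(9823/27).
Reduce top mod 27: now compute (22/27).
Pull out 2: since 27 ≡ 3 (mod 8), (2/27) = -1.
Reciprocity: 11 ≡ 3 and 27 ≡ 3 (mod 4), so (11/27) = −(27/11).
Reduce top mod 11: now compute (5/11).
Reciprocity: 5 ≡ 1 and 11 ≡ 3 (mod 4), so (5/11) = +(11/5).
Reduce top mod 5: now compute (1/5).
Reached (1/5) = 1. Collecting the sign flips along the way, the symbol is -1.

-1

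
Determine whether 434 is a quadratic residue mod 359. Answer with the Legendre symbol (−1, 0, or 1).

Euler's criterion: (434/359) ≡ 75^179 (mod 359).
75^2 ≡ 240 (mod 359)
75^4 ≡ 160 (mod 359)
75^8 ≡ 111 (mod 359)
75^16 ≡ 115 (mod 359)
75^32 ≡ 301 (mod 359)
75^64 ≡ 133 (mod 359)
75^128 ≡ 98 (mod 359)
75^179 = 75^(128+32+16+2+1) ≡ 1 (mod 359).
Result is 1, so (434/359) = 1.

1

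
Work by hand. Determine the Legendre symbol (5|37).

Euler's criterion: (5/37) ≡ 5^18 (mod 37).
5^2 ≡ 25 (mod 37)
5^4 ≡ 33 (mod 37)
5^8 ≡ 16 (mod 37)
5^16 ≡ 34 (mod 37)
5^18 = 5^(16+2) ≡ 36 (mod 37).
Result is 36 ≡ −1, so (5/37) = −1.

-1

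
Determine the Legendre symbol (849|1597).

-1

Reciprocity: 849 ≡ 1 and 1597 ≡ 1 (mod 4), so (849/1597) = +(1597/849).
Reduce top mod 849: now compute (748/849).
Pull out 2^2: since 849 ≡ 1 (mod 8), (2/849) = +1, so (2/849)^2 = +1.
Reciprocity: 187 ≡ 3 and 849 ≡ 1 (mod 4), so (187/849) = +(849/187).
Reduce top mod 187: now compute (101/187).
Reciprocity: 101 ≡ 1 and 187 ≡ 3 (mod 4), so (101/187) = +(187/101).
Reduce top mod 101: now compute (86/101).
Pull out 2: since 101 ≡ 5 (mod 8), (2/101) = -1.
Reciprocity: 43 ≡ 3 and 101 ≡ 1 (mod 4), so (43/101) = +(101/43).
Reduce top mod 43: now compute (15/43).
Reciprocity: 15 ≡ 3 and 43 ≡ 3 (mod 4), so (15/43) = −(43/15).
Reduce top mod 15: now compute (13/15).
Reciprocity: 13 ≡ 1 and 15 ≡ 3 (mod 4), so (13/15) = +(15/13).
Reduce top mod 13: now compute (2/13).
Pull out 2: since 13 ≡ 5 (mod 8), (2/13) = -1.
Reached (1/13) = 1. Collecting the sign flips along the way, the symbol is -1.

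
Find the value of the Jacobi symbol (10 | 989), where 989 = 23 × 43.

Pull out 2: since 989 ≡ 5 (mod 8), (2/989) = -1.
Reciprocity: 5 ≡ 1 and 989 ≡ 1 (mod 4), so (5/989) = +(989/5).
Reduce top mod 5: now compute (4/5).
Pull out 2^2: since 5 ≡ 5 (mod 8), (2/5) = -1, so (2/5)^2 = +1.
Reached (1/5) = 1. Collecting the sign flips along the way, the symbol is -1.

-1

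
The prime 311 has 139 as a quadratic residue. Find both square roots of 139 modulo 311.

57, 254

Since 311 ≡ 3 (mod 4), a square root of 139 is 139^((311+1)/4) = 139^78 mod 311.
Repeated squaring: 139^2≡39, 139^4≡277, 139^8≡223, 139^16≡280, 139^32≡28, 139^64≡162 (mod 311).
139^78 = 139^(64+8+4+2) ≡ 254 (mod 311).
Check: 254² = 64516 ≡ 139 (mod 311). The two roots are 57 and 254.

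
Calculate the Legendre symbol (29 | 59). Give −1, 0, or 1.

1

Reciprocity: 29 ≡ 1 and 59 ≡ 3 (mod 4), so (29/59) = +(59/29).
Reduce top mod 29: now compute (1/29).
Reached (1/29) = 1. Collecting the sign flips along the way, the symbol is +1.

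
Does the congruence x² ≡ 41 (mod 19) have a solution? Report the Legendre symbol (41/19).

-1

Euler's criterion: (41/19) ≡ 3^9 (mod 19).
3^2 ≡ 9 (mod 19)
3^4 ≡ 5 (mod 19)
3^8 ≡ 6 (mod 19)
3^9 = 3^(8+1) ≡ 18 (mod 19).
Result is 18 ≡ −1, so (41/19) = −1.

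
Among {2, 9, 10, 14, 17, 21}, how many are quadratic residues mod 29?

1

(2/29) = -1 → non-residue.
(9/29) = +1 → QR.
(10/29) = -1 → non-residue.
(14/29) = -1 → non-residue.
(17/29) = -1 → non-residue.
(21/29) = -1 → non-residue.
Total quadratic residues among the 6: 1.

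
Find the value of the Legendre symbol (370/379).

-1

Pull out 2: since 379 ≡ 3 (mod 8), (2/379) = -1.
Reciprocity: 185 ≡ 1 and 379 ≡ 3 (mod 4), so (185/379) = +(379/185).
Reduce top mod 185: now compute (9/185).
Reciprocity: 9 ≡ 1 and 185 ≡ 1 (mod 4), so (9/185) = +(185/9).
Reduce top mod 9: now compute (5/9).
Reciprocity: 5 ≡ 1 and 9 ≡ 1 (mod 4), so (5/9) = +(9/5).
Reduce top mod 5: now compute (4/5).
Pull out 2^2: since 5 ≡ 5 (mod 8), (2/5) = -1, so (2/5)^2 = +1.
Reached (1/5) = 1. Collecting the sign flips along the way, the symbol is -1.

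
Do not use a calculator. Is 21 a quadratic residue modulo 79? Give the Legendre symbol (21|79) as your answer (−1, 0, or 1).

Euler's criterion: (21/79) ≡ 21^39 (mod 79).
21^2 ≡ 46 (mod 79)
21^4 ≡ 62 (mod 79)
21^8 ≡ 52 (mod 79)
21^16 ≡ 18 (mod 79)
21^32 ≡ 8 (mod 79)
21^39 = 21^(32+4+2+1) ≡ 1 (mod 79).
Result is 1, so (21/79) = 1.

1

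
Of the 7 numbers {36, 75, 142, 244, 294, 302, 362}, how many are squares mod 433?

(36/433) = +1 → QR.
(75/433) = +1 → QR.
(142/433) = -1 → non-residue.
(244/433) = -1 → non-residue.
(294/433) = +1 → QR.
(302/433) = -1 → non-residue.
(362/433) = -1 → non-residue.
Total quadratic residues among the 7: 3.

3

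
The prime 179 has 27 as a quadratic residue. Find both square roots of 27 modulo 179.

Since 179 ≡ 3 (mod 4), a square root of 27 is 27^((179+1)/4) = 27^45 mod 179.
Repeated squaring: 27^2≡13, 27^4≡169, 27^8≡100, 27^16≡155, 27^32≡39 (mod 179).
27^45 = 27^(32+8+4+1) ≡ 57 (mod 179).
Check: 57² = 3249 ≡ 27 (mod 179). The two roots are 57 and 122.

57, 122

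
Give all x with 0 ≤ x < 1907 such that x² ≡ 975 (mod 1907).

271, 1636

Since 1907 ≡ 3 (mod 4), a square root of 975 is 975^((1907+1)/4) = 975^477 mod 1907.
Repeated squaring: 975^2≡939, 975^4≡687, 975^8≡940, 975^16≡659, 975^32≡1392, 975^64≡152, 975^128≡220, 975^256≡725 (mod 1907).
975^477 = 975^(256+128+64+16+8+4+1) ≡ 1636 (mod 1907).
Check: 1636² = 2676496 ≡ 975 (mod 1907). The two roots are 271 and 1636.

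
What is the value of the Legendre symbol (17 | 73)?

-1

Euler's criterion: (17/73) ≡ 17^36 (mod 73).
17^2 ≡ 70 (mod 73)
17^4 ≡ 9 (mod 73)
17^8 ≡ 8 (mod 73)
17^16 ≡ 64 (mod 73)
17^32 ≡ 8 (mod 73)
17^36 = 17^(32+4) ≡ 72 (mod 73).
Result is 72 ≡ −1, so (17/73) = −1.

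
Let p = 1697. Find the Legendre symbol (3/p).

Reciprocity: 3 ≡ 3 and 1697 ≡ 1 (mod 4), so (3/1697) = +(1697/3).
Reduce top mod 3: now compute (2/3).
Pull out 2: since 3 ≡ 3 (mod 8), (2/3) = -1.
Reached (1/3) = 1. Collecting the sign flips along the way, the symbol is -1.

-1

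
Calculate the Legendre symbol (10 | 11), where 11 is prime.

-1

Pull out 2: since 11 ≡ 3 (mod 8), (2/11) = -1.
Reciprocity: 5 ≡ 1 and 11 ≡ 3 (mod 4), so (5/11) = +(11/5).
Reduce top mod 5: now compute (1/5).
Reached (1/5) = 1. Collecting the sign flips along the way, the symbol is -1.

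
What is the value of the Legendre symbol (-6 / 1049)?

-1

First reduce: -6 ≡ 1043 (mod 1049).
Reciprocity: 1043 ≡ 3 and 1049 ≡ 1 (mod 4), so (1043/1049) = +(1049/1043).
Reduce top mod 1043: now compute (6/1043).
Pull out 2: since 1043 ≡ 3 (mod 8), (2/1043) = -1.
Reciprocity: 3 ≡ 3 and 1043 ≡ 3 (mod 4), so (3/1043) = −(1043/3).
Reduce top mod 3: now compute (2/3).
Pull out 2: since 3 ≡ 3 (mod 8), (2/3) = -1.
Reached (1/3) = 1. Collecting the sign flips along the way, the symbol is -1.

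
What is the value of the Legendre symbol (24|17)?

-1

Euler's criterion: (24/17) ≡ 7^8 (mod 17).
7^2 ≡ 15 (mod 17)
7^4 ≡ 4 (mod 17)
7^8 ≡ 16 (mod 17)
7^8 = 7^(8) ≡ 16 (mod 17).
Result is 16 ≡ −1, so (24/17) = −1.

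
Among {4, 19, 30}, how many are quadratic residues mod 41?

1

(4/41) = +1 → QR.
(19/41) = -1 → non-residue.
(30/41) = -1 → non-residue.
Total quadratic residues among the 3: 1.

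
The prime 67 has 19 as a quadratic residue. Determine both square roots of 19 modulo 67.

32, 35

Since 67 ≡ 3 (mod 4), a square root of 19 is 19^((67+1)/4) = 19^17 mod 67.
Repeated squaring: 19^2≡26, 19^4≡6, 19^8≡36, 19^16≡23 (mod 67).
19^17 = 19^(16+1) ≡ 35 (mod 67).
Check: 35² = 1225 ≡ 19 (mod 67). The two roots are 32 and 35.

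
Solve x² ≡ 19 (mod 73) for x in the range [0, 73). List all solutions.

26, 47

73 ≡ 1 (mod 4), so we find a root by search.
Trying successive values, 26² = 676 ≡ 19 (mod 73). The other root is 73 − 26 = 47.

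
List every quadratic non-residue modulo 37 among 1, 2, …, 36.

Square k = 1,…,18 (k and 37−k give the same square):
1²=1, 2²=4, 3²=9, 4²=16, 5²=25, 6²=36, 7²≡12, 8²≡27, 9²≡7, 10²≡26, 11²≡10, 12²≡33, 13²≡21, 14²≡11, 15²≡3, 16²≡34, 17²≡30, 18²≡28 (mod 37).
The residues are {1, 3, 4, 7, 9, 10, 11, 12, 16, 21, 25, 26, 27, 28, 30, 33, 34, 36}; the non-residues are the remaining 18 nonzero classes.

2 5 6 8 13 14 15 17 18 19 20 22 23 24 29 31 32 35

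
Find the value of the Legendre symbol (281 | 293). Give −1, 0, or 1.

-1

Reciprocity: 281 ≡ 1 and 293 ≡ 1 (mod 4), so (281/293) = +(293/281).
Reduce top mod 281: now compute (12/281).
Pull out 2^2: since 281 ≡ 1 (mod 8), (2/281) = +1, so (2/281)^2 = +1.
Reciprocity: 3 ≡ 3 and 281 ≡ 1 (mod 4), so (3/281) = +(281/3).
Reduce top mod 3: now compute (2/3).
Pull out 2: since 3 ≡ 3 (mod 8), (2/3) = -1.
Reached (1/3) = 1. Collecting the sign flips along the way, the symbol is -1.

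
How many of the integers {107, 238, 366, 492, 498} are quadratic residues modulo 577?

(107/577) = +1 → QR.
(238/577) = -1 → non-residue.
(366/577) = -1 → non-residue.
(492/577) = -1 → non-residue.
(498/577) = -1 → non-residue.
Total quadratic residues among the 5: 1.

1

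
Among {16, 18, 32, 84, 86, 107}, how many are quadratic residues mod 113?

3

(16/113) = +1 → QR.
(18/113) = +1 → QR.
(32/113) = +1 → QR.
(84/113) = -1 → non-residue.
(86/113) = -1 → non-residue.
(107/113) = -1 → non-residue.
Total quadratic residues among the 6: 3.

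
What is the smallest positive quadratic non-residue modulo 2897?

(2/2897) = +1, so 2 is a residue.
(3/2897) = −1, so 3 is the smallest positive non-residue mod 2897.

3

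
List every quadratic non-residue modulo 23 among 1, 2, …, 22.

Square k = 1,…,11 (k and 23−k give the same square):
1²=1, 2²=4, 3²=9, 4²=16, 5²≡2, 6²≡13, 7²≡3, 8²≡18, 9²≡12, 10²≡8, 11²≡6 (mod 23).
The residues are {1, 2, 3, 4, 6, 8, 9, 12, 13, 16, 18}; the non-residues are the remaining 11 nonzero classes.

5 7 10 11 14 15 17 19 20 21 22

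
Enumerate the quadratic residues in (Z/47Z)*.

1, 2, 3, 4, 6, 7, 8, 9, 12, 14, 16, 17, 18, 21, 24, 25, 27, 28, 32, 34, 36, 37, 42

Square k = 1,…,23 (k and 47−k give the same square):
1²=1, 2²=4, 3²=9, 4²=16, 5²=25, 6²=36, 7²≡2, 8²≡17, 9²≡34, 10²≡6, 11²≡27, 12²≡3, 13²≡28, 14²≡8, 15²≡37, 16²≡21, 17²≡7, 18²≡42, 19²≡32, 20²≡24, 21²≡18, 22²≡14, 23²≡12 (mod 47).
So the quadratic residues mod 47 are {1, 2, 3, 4, 6, 7, 8, 9, 12, 14, 16, 17, 18, 21, 24, 25, 27, 28, 32, 34, 36, 37, 42}.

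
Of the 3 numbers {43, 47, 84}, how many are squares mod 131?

2

(43/131) = +1 → QR.
(47/131) = -1 → non-residue.
(84/131) = +1 → QR.
Total quadratic residues among the 3: 2.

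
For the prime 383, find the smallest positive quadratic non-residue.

5

(2/383) = +1, so 2 is a residue.
(3/383) = +1, so 3 is a residue.
(4/383) = +1, so 4 is a residue.
(5/383) = −1, so 5 is the smallest positive non-residue mod 383.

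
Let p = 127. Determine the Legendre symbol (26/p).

Pull out 2: since 127 ≡ 7 (mod 8), (2/127) = +1.
Reciprocity: 13 ≡ 1 and 127 ≡ 3 (mod 4), so (13/127) = +(127/13).
Reduce top mod 13: now compute (10/13).
Pull out 2: since 13 ≡ 5 (mod 8), (2/13) = -1.
Reciprocity: 5 ≡ 1 and 13 ≡ 1 (mod 4), so (5/13) = +(13/5).
Reduce top mod 5: now compute (3/5).
Reciprocity: 3 ≡ 3 and 5 ≡ 1 (mod 4), so (3/5) = +(5/3).
Reduce top mod 3: now compute (2/3).
Pull out 2: since 3 ≡ 3 (mod 8), (2/3) = -1.
Reached (1/3) = 1. Collecting the sign flips along the way, the symbol is +1.

1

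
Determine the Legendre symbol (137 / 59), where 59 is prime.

1

Euler's criterion: (137/59) ≡ 19^29 (mod 59).
19^2 ≡ 7 (mod 59)
19^4 ≡ 49 (mod 59)
19^8 ≡ 41 (mod 59)
19^16 ≡ 29 (mod 59)
19^29 = 19^(16+8+4+1) ≡ 1 (mod 59).
Result is 1, so (137/59) = 1.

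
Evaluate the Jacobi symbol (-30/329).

First reduce: -30 ≡ 299 (mod 329).
Reciprocity: 299 ≡ 3 and 329 ≡ 1 (mod 4), so (299/329) = +(329/299).
Reduce top mod 299: now compute (30/299).
Pull out 2: since 299 ≡ 3 (mod 8), (2/299) = -1.
Reciprocity: 15 ≡ 3 and 299 ≡ 3 (mod 4), so (15/299) = −(299/15).
Reduce top mod 15: now compute (14/15).
Pull out 2: since 15 ≡ 7 (mod 8), (2/15) = +1.
Reciprocity: 7 ≡ 3 and 15 ≡ 3 (mod 4), so (7/15) = −(15/7).
Reduce top mod 7: now compute (1/7).
Reached (1/7) = 1. Collecting the sign flips along the way, the symbol is -1.

-1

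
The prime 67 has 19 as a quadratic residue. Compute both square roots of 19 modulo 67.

32, 35

Since 67 ≡ 3 (mod 4), a square root of 19 is 19^((67+1)/4) = 19^17 mod 67.
Repeated squaring: 19^2≡26, 19^4≡6, 19^8≡36, 19^16≡23 (mod 67).
19^17 = 19^(16+1) ≡ 35 (mod 67).
Check: 35² = 1225 ≡ 19 (mod 67). The two roots are 32 and 35.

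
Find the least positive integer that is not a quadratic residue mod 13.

2

(2/13) = −1, so 2 is the smallest positive non-residue mod 13.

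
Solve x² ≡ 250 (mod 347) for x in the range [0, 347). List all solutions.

Since 347 ≡ 3 (mod 4), a square root of 250 is 250^((347+1)/4) = 250^87 mod 347.
Repeated squaring: 250^2≡40, 250^4≡212, 250^8≡181, 250^16≡143, 250^32≡323, 250^64≡229 (mod 347).
250^87 = 250^(64+16+4+2+1) ≡ 278 (mod 347).
Check: 278² = 77284 ≡ 250 (mod 347). The two roots are 69 and 278.

69, 278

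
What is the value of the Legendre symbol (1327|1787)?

-1

Reciprocity: 1327 ≡ 3 and 1787 ≡ 3 (mod 4), so (1327/1787) = −(1787/1327).
Reduce top mod 1327: now compute (460/1327).
Pull out 2^2: since 1327 ≡ 7 (mod 8), (2/1327) = +1, so (2/1327)^2 = +1.
Reciprocity: 115 ≡ 3 and 1327 ≡ 3 (mod 4), so (115/1327) = −(1327/115).
Reduce top mod 115: now compute (62/115).
Pull out 2: since 115 ≡ 3 (mod 8), (2/115) = -1.
Reciprocity: 31 ≡ 3 and 115 ≡ 3 (mod 4), so (31/115) = −(115/31).
Reduce top mod 31: now compute (22/31).
Pull out 2: since 31 ≡ 7 (mod 8), (2/31) = +1.
Reciprocity: 11 ≡ 3 and 31 ≡ 3 (mod 4), so (11/31) = −(31/11).
Reduce top mod 11: now compute (9/11).
Reciprocity: 9 ≡ 1 and 11 ≡ 3 (mod 4), so (9/11) = +(11/9).
Reduce top mod 9: now compute (2/9).
Pull out 2: since 9 ≡ 1 (mod 8), (2/9) = +1.
Reached (1/9) = 1. Collecting the sign flips along the way, the symbol is -1.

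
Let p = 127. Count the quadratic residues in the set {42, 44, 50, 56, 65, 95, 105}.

(42/127) = +1 → QR.
(44/127) = +1 → QR.
(50/127) = +1 → QR.
(56/127) = -1 → non-residue.
(65/127) = -1 → non-residue.
(95/127) = -1 → non-residue.
(105/127) = -1 → non-residue.
Total quadratic residues among the 7: 3.

3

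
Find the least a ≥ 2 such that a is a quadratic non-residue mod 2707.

(2/2707) = −1, so 2 is the smallest positive non-residue mod 2707.

2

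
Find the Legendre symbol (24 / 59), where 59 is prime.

Pull out 2^3: since 59 ≡ 3 (mod 8), (2/59) = -1, so (2/59)^3 = -1.
Reciprocity: 3 ≡ 3 and 59 ≡ 3 (mod 4), so (3/59) = −(59/3).
Reduce top mod 3: now compute (2/3).
Pull out 2: since 3 ≡ 3 (mod 8), (2/3) = -1.
Reached (1/3) = 1. Collecting the sign flips along the way, the symbol is -1.

-1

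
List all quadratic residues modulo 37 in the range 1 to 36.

1 3 4 7 9 10 11 12 16 21 25 26 27 28 30 33 34 36

Square k = 1,…,18 (k and 37−k give the same square):
1²=1, 2²=4, 3²=9, 4²=16, 5²=25, 6²=36, 7²≡12, 8²≡27, 9²≡7, 10²≡26, 11²≡10, 12²≡33, 13²≡21, 14²≡11, 15²≡3, 16²≡34, 17²≡30, 18²≡28 (mod 37).
So the quadratic residues mod 37 are {1, 3, 4, 7, 9, 10, 11, 12, 16, 21, 25, 26, 27, 28, 30, 33, 34, 36}.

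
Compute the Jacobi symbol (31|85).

Reciprocity: 31 ≡ 3 and 85 ≡ 1 (mod 4), so (31/85) = +(85/31).
Reduce top mod 31: now compute (23/31).
Reciprocity: 23 ≡ 3 and 31 ≡ 3 (mod 4), so (23/31) = −(31/23).
Reduce top mod 23: now compute (8/23).
Pull out 2^3: since 23 ≡ 7 (mod 8), (2/23) = +1, so (2/23)^3 = +1.
Reached (1/23) = 1. Collecting the sign flips along the way, the symbol is -1.

-1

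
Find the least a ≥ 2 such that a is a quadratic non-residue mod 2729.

(2/2729) = +1, so 2 is a residue.
(3/2729) = −1, so 3 is the smallest positive non-residue mod 2729.

3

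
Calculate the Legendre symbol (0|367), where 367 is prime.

Top reduces to 0: gcd > 1, so the symbol is 0.

0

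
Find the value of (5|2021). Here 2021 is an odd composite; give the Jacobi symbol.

Reciprocity: 5 ≡ 1 and 2021 ≡ 1 (mod 4), so (5/2021) = +(2021/5).
Reduce top mod 5: now compute (1/5).
Reached (1/5) = 1. Collecting the sign flips along the way, the symbol is +1.

1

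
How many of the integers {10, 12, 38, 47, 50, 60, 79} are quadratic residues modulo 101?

(10/101) = -1 → non-residue.
(12/101) = -1 → non-residue.
(38/101) = -1 → non-residue.
(47/101) = +1 → QR.
(50/101) = -1 → non-residue.
(60/101) = -1 → non-residue.
(79/101) = +1 → QR.
Total quadratic residues among the 7: 2.

2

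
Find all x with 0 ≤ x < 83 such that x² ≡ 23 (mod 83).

40, 43

Since 83 ≡ 3 (mod 4), a square root of 23 is 23^((83+1)/4) = 23^21 mod 83.
Repeated squaring: 23^2≡31, 23^4≡48, 23^8≡63, 23^16≡68 (mod 83).
23^21 = 23^(16+4+1) ≡ 40 (mod 83).
Check: 40² = 1600 ≡ 23 (mod 83). The two roots are 40 and 43.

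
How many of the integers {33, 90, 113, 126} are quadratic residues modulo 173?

4

(33/173) = +1 → QR.
(90/173) = +1 → QR.
(113/173) = +1 → QR.
(126/173) = +1 → QR.
Total quadratic residues among the 4: 4.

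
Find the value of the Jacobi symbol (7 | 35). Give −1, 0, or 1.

Reciprocity: 7 ≡ 3 and 35 ≡ 3 (mod 4), so (7/35) = −(35/7).
Reduce top mod 7: now compute (0/7).
Top reduces to 0: gcd > 1, so the symbol is 0.

0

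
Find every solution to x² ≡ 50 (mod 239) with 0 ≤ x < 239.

17, 222

Since 239 ≡ 3 (mod 4), a square root of 50 is 50^((239+1)/4) = 50^60 mod 239.
Repeated squaring: 50^2≡110, 50^4≡150, 50^8≡34, 50^16≡200, 50^32≡87 (mod 239).
50^60 = 50^(32+16+8+4) ≡ 17 (mod 239).
Check: 17² = 289 ≡ 50 (mod 239). The two roots are 17 and 222.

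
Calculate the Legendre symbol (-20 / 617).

-1

First reduce: -20 ≡ 597 (mod 617).
Reciprocity: 597 ≡ 1 and 617 ≡ 1 (mod 4), so (597/617) = +(617/597).
Reduce top mod 597: now compute (20/597).
Pull out 2^2: since 597 ≡ 5 (mod 8), (2/597) = -1, so (2/597)^2 = +1.
Reciprocity: 5 ≡ 1 and 597 ≡ 1 (mod 4), so (5/597) = +(597/5).
Reduce top mod 5: now compute (2/5).
Pull out 2: since 5 ≡ 5 (mod 8), (2/5) = -1.
Reached (1/5) = 1. Collecting the sign flips along the way, the symbol is -1.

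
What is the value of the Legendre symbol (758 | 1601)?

-1

Pull out 2: since 1601 ≡ 1 (mod 8), (2/1601) = +1.
Reciprocity: 379 ≡ 3 and 1601 ≡ 1 (mod 4), so (379/1601) = +(1601/379).
Reduce top mod 379: now compute (85/379).
Reciprocity: 85 ≡ 1 and 379 ≡ 3 (mod 4), so (85/379) = +(379/85).
Reduce top mod 85: now compute (39/85).
Reciprocity: 39 ≡ 3 and 85 ≡ 1 (mod 4), so (39/85) = +(85/39).
Reduce top mod 39: now compute (7/39).
Reciprocity: 7 ≡ 3 and 39 ≡ 3 (mod 4), so (7/39) = −(39/7).
Reduce top mod 7: now compute (4/7).
Pull out 2^2: since 7 ≡ 7 (mod 8), (2/7) = +1, so (2/7)^2 = +1.
Reached (1/7) = 1. Collecting the sign flips along the way, the symbol is -1.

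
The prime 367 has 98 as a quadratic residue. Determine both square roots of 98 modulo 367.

Since 367 ≡ 3 (mod 4), a square root of 98 is 98^((367+1)/4) = 98^92 mod 367.
Repeated squaring: 98^2≡62, 98^4≡174, 98^8≡182, 98^16≡94, 98^32≡28, 98^64≡50 (mod 367).
98^92 = 98^(64+16+8+4) ≡ 181 (mod 367).
Check: 181² = 32761 ≡ 98 (mod 367). The two roots are 181 and 186.

181, 186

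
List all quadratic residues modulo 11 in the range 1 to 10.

Square k = 1,…,5 (k and 11−k give the same square):
1²=1, 2²=4, 3²=9, 4²≡5, 5²≡3 (mod 11).
So the quadratic residues mod 11 are {1, 3, 4, 5, 9}.

1, 3, 4, 5, 9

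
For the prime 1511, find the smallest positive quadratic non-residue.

11

(2/1511) = +1, so 2 is a residue.
(3/1511) = +1, so 3 is a residue.
(4/1511) = +1, so 4 is a residue.
(5/1511) = +1, so 5 is a residue.
(6/1511) = +1, so 6 is a residue.
(7/1511) = +1, so 7 is a residue.
(8/1511) = +1, so 8 is a residue.
(9/1511) = +1, so 9 is a residue.
(10/1511) = +1, so 10 is a residue.
(11/1511) = −1, so 11 is the smallest positive non-residue mod 1511.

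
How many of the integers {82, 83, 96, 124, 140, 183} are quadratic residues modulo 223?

(82/223) = +1 → QR.
(83/223) = +1 → QR.
(96/223) = -1 → non-residue.
(124/223) = +1 → QR.
(140/223) = -1 → non-residue.
(183/223) = +1 → QR.
Total quadratic residues among the 6: 4.

4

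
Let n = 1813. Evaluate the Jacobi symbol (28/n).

Pull out 2^2: since 1813 ≡ 5 (mod 8), (2/1813) = -1, so (2/1813)^2 = +1.
Reciprocity: 7 ≡ 3 and 1813 ≡ 1 (mod 4), so (7/1813) = +(1813/7).
Reduce top mod 7: now compute (0/7).
Top reduces to 0: gcd > 1, so the symbol is 0.

0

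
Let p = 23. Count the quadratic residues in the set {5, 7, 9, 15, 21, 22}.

(5/23) = -1 → non-residue.
(7/23) = -1 → non-residue.
(9/23) = +1 → QR.
(15/23) = -1 → non-residue.
(21/23) = -1 → non-residue.
(22/23) = -1 → non-residue.
Total quadratic residues among the 6: 1.

1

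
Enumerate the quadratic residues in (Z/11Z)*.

Square k = 1,…,5 (k and 11−k give the same square):
1²=1, 2²=4, 3²=9, 4²≡5, 5²≡3 (mod 11).
So the quadratic residues mod 11 are {1, 3, 4, 5, 9}.

1,3,4,5,9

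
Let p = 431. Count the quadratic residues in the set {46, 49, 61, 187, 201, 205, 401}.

4

(46/431) = +1 → QR.
(49/431) = +1 → QR.
(61/431) = +1 → QR.
(187/431) = -1 → non-residue.
(201/431) = -1 → non-residue.
(205/431) = +1 → QR.
(401/431) = -1 → non-residue.
Total quadratic residues among the 7: 4.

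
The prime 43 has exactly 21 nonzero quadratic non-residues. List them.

Square k = 1,…,21 (k and 43−k give the same square):
1²=1, 2²=4, 3²=9, 4²=16, 5²=25, 6²=36, 7²≡6, 8²≡21, 9²≡38, 10²≡14, 11²≡35, 12²≡15, 13²≡40, 14²≡24, 15²≡10, 16²≡41, 17²≡31, 18²≡23, 19²≡17, 20²≡13, 21²≡11 (mod 43).
The residues are {1, 4, 6, 9, 10, 11, 13, 14, 15, 16, 17, 21, 23, 24, 25, 31, 35, 36, 38, 40, 41}; the non-residues are the remaining 21 nonzero classes.

2, 3, 5, 7, 8, 12, 18, 19, 20, 22, 26, 27, 28, 29, 30, 32, 33, 34, 37, 39, 42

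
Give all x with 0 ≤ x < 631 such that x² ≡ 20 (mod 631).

193, 438

Since 631 ≡ 3 (mod 4), a square root of 20 is 20^((631+1)/4) = 20^158 mod 631.
Repeated squaring: 20^2≡400, 20^4≡357, 20^8≡618, 20^16≡169, 20^32≡166, 20^64≡423, 20^128≡356 (mod 631).
20^158 = 20^(128+16+8+4+2) ≡ 438 (mod 631).
Check: 438² = 191844 ≡ 20 (mod 631). The two roots are 193 and 438.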